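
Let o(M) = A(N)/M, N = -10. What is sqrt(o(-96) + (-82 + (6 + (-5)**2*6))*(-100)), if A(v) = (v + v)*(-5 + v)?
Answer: 5*I*sqrt(4738)/4 ≈ 86.041*I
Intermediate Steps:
A(v) = 2*v*(-5 + v) (A(v) = (2*v)*(-5 + v) = 2*v*(-5 + v))
o(M) = 300/M (o(M) = (2*(-10)*(-5 - 10))/M = (2*(-10)*(-15))/M = 300/M)
sqrt(o(-96) + (-82 + (6 + (-5)**2*6))*(-100)) = sqrt(300/(-96) + (-82 + (6 + (-5)**2*6))*(-100)) = sqrt(300*(-1/96) + (-82 + (6 + 25*6))*(-100)) = sqrt(-25/8 + (-82 + (6 + 150))*(-100)) = sqrt(-25/8 + (-82 + 156)*(-100)) = sqrt(-25/8 + 74*(-100)) = sqrt(-25/8 - 7400) = sqrt(-59225/8) = 5*I*sqrt(4738)/4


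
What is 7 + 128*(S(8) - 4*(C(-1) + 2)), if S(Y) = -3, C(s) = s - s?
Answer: -1401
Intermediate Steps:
C(s) = 0
7 + 128*(S(8) - 4*(C(-1) + 2)) = 7 + 128*(-3 - 4*(0 + 2)) = 7 + 128*(-3 - 4*2) = 7 + 128*(-3 - 1*8) = 7 + 128*(-3 - 8) = 7 + 128*(-11) = 7 - 1408 = -1401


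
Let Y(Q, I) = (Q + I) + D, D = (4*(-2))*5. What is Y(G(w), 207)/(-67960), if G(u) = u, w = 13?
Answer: -9/3398 ≈ -0.0026486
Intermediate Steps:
D = -40 (D = -8*5 = -40)
Y(Q, I) = -40 + I + Q (Y(Q, I) = (Q + I) - 40 = (I + Q) - 40 = -40 + I + Q)
Y(G(w), 207)/(-67960) = (-40 + 207 + 13)/(-67960) = 180*(-1/67960) = -9/3398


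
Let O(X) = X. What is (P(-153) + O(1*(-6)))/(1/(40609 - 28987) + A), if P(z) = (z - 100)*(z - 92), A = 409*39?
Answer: 720319938/185382523 ≈ 3.8856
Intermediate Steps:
A = 15951
P(z) = (-100 + z)*(-92 + z)
(P(-153) + O(1*(-6)))/(1/(40609 - 28987) + A) = ((9200 + (-153)² - 192*(-153)) + 1*(-6))/(1/(40609 - 28987) + 15951) = ((9200 + 23409 + 29376) - 6)/(1/11622 + 15951) = (61985 - 6)/(1/11622 + 15951) = 61979/(185382523/11622) = 61979*(11622/185382523) = 720319938/185382523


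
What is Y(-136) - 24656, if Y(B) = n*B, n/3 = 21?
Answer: -33224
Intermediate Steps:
n = 63 (n = 3*21 = 63)
Y(B) = 63*B
Y(-136) - 24656 = 63*(-136) - 24656 = -8568 - 24656 = -33224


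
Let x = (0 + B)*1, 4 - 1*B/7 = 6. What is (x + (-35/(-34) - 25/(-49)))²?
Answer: 430936081/2775556 ≈ 155.26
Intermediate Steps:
B = -14 (B = 28 - 7*6 = 28 - 42 = -14)
x = -14 (x = (0 - 14)*1 = -14*1 = -14)
(x + (-35/(-34) - 25/(-49)))² = (-14 + (-35/(-34) - 25/(-49)))² = (-14 + (-35*(-1/34) - 25*(-1/49)))² = (-14 + (35/34 + 25/49))² = (-14 + 2565/1666)² = (-20759/1666)² = 430936081/2775556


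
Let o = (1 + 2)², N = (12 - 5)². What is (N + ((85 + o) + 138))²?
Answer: 78961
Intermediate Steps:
N = 49 (N = 7² = 49)
o = 9 (o = 3² = 9)
(N + ((85 + o) + 138))² = (49 + ((85 + 9) + 138))² = (49 + (94 + 138))² = (49 + 232)² = 281² = 78961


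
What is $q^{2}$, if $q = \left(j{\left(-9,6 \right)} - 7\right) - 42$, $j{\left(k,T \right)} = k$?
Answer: $3364$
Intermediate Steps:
$q = -58$ ($q = \left(-9 - 7\right) - 42 = -16 - 42 = -58$)
$q^{2} = \left(-58\right)^{2} = 3364$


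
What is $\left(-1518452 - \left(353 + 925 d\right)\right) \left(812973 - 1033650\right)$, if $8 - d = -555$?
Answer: $450088395660$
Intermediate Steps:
$d = 563$ ($d = 8 - -555 = 8 + 555 = 563$)
$\left(-1518452 - \left(353 + 925 d\right)\right) \left(812973 - 1033650\right) = \left(-1518452 - 521128\right) \left(812973 - 1033650\right) = \left(-1518452 - 521128\right) \left(-220677\right) = \left(-2039580\right) \left(-220677\right) = 450088395660$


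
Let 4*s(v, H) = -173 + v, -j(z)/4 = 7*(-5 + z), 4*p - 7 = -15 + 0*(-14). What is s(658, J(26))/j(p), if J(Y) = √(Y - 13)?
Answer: 485/784 ≈ 0.61862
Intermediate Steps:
J(Y) = √(-13 + Y)
p = -2 (p = 7/4 + (-15 + 0*(-14))/4 = 7/4 + (-15 + 0)/4 = 7/4 + (¼)*(-15) = 7/4 - 15/4 = -2)
j(z) = 140 - 28*z (j(z) = -28*(-5 + z) = -4*(-35 + 7*z) = 140 - 28*z)
s(v, H) = -173/4 + v/4 (s(v, H) = (-173 + v)/4 = -173/4 + v/4)
s(658, J(26))/j(p) = (-173/4 + (¼)*658)/(140 - 28*(-2)) = (-173/4 + 329/2)/(140 + 56) = (485/4)/196 = (485/4)*(1/196) = 485/784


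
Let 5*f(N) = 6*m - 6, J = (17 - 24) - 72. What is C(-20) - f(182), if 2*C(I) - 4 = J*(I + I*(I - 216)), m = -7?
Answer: -928192/5 ≈ -1.8564e+5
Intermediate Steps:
J = -79 (J = -7 - 72 = -79)
C(I) = 2 - 79*I/2 - 79*I*(-216 + I)/2 (C(I) = 2 + (-79*(I + I*(I - 216)))/2 = 2 + (-79*(I + I*(-216 + I)))/2 = 2 + (-79*I - 79*I*(-216 + I))/2 = 2 + (-79*I/2 - 79*I*(-216 + I)/2) = 2 - 79*I/2 - 79*I*(-216 + I)/2)
f(N) = -48/5 (f(N) = (6*(-7) - 6)/5 = (-42 - 6)/5 = (⅕)*(-48) = -48/5)
C(-20) - f(182) = (2 - 79/2*(-20)² + (16985/2)*(-20)) - 1*(-48/5) = (2 - 79/2*400 - 169850) + 48/5 = (2 - 15800 - 169850) + 48/5 = -185648 + 48/5 = -928192/5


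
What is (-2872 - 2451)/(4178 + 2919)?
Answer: -5323/7097 ≈ -0.75004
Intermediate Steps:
(-2872 - 2451)/(4178 + 2919) = -5323/7097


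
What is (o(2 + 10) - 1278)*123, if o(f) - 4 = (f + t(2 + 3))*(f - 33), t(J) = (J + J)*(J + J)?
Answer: -445998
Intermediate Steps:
t(J) = 4*J² (t(J) = (2*J)*(2*J) = 4*J²)
o(f) = 4 + (-33 + f)*(100 + f) (o(f) = 4 + (f + 4*(2 + 3)²)*(f - 33) = 4 + (f + 4*5²)*(-33 + f) = 4 + (f + 4*25)*(-33 + f) = 4 + (f + 100)*(-33 + f) = 4 + (100 + f)*(-33 + f) = 4 + (-33 + f)*(100 + f))
(o(2 + 10) - 1278)*123 = ((-3296 + (2 + 10)² + 67*(2 + 10)) - 1278)*123 = ((-3296 + 12² + 67*12) - 1278)*123 = ((-3296 + 144 + 804) - 1278)*123 = (-2348 - 1278)*123 = -3626*123 = -445998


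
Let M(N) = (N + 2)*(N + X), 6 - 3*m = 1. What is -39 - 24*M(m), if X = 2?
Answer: -1085/3 ≈ -361.67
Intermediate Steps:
m = 5/3 (m = 2 - ⅓*1 = 2 - ⅓ = 5/3 ≈ 1.6667)
M(N) = (2 + N)² (M(N) = (N + 2)*(N + 2) = (2 + N)*(2 + N) = (2 + N)²)
-39 - 24*M(m) = -39 - 24*(4 + (5/3)² + 4*(5/3)) = -39 - 24*(4 + 25/9 + 20/3) = -39 - 24*121/9 = -39 - 968/3 = -1085/3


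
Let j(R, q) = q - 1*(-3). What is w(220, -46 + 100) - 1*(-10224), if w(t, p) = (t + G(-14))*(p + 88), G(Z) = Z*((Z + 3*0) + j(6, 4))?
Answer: 55380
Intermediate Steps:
j(R, q) = 3 + q (j(R, q) = q + 3 = 3 + q)
G(Z) = Z*(7 + Z) (G(Z) = Z*((Z + 3*0) + (3 + 4)) = Z*((Z + 0) + 7) = Z*(Z + 7) = Z*(7 + Z))
w(t, p) = (88 + p)*(98 + t) (w(t, p) = (t - 14*(7 - 14))*(p + 88) = (t - 14*(-7))*(88 + p) = (t + 98)*(88 + p) = (98 + t)*(88 + p) = (88 + p)*(98 + t))
w(220, -46 + 100) - 1*(-10224) = (8624 + 88*220 + 98*(-46 + 100) + (-46 + 100)*220) - 1*(-10224) = (8624 + 19360 + 98*54 + 54*220) + 10224 = (8624 + 19360 + 5292 + 11880) + 10224 = 45156 + 10224 = 55380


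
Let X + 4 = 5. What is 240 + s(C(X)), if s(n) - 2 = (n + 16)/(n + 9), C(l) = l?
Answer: 2437/10 ≈ 243.70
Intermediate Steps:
X = 1 (X = -4 + 5 = 1)
s(n) = 2 + (16 + n)/(9 + n) (s(n) = 2 + (n + 16)/(n + 9) = 2 + (16 + n)/(9 + n))
240 + s(C(X)) = 240 + (34 + 3*1)/(9 + 1) = 240 + (34 + 3)/10 = 240 + (⅒)*37 = 240 + 37/10 = 2437/10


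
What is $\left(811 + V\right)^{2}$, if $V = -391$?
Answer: $176400$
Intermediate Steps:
$\left(811 + V\right)^{2} = \left(811 - 391\right)^{2} = 420^{2} = 176400$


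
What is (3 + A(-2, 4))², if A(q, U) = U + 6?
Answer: 169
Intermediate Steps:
A(q, U) = 6 + U
(3 + A(-2, 4))² = (3 + (6 + 4))² = (3 + 10)² = 13² = 169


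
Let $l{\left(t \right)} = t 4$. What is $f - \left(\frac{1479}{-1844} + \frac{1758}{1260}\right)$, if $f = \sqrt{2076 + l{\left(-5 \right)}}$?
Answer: $- \frac{114851}{193620} + 2 \sqrt{514} \approx 44.75$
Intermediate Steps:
$l{\left(t \right)} = 4 t$
$f = 2 \sqrt{514}$ ($f = \sqrt{2076 + 4 \left(-5\right)} = \sqrt{2076 - 20} = \sqrt{2056} = 2 \sqrt{514} \approx 45.343$)
$f - \left(\frac{1479}{-1844} + \frac{1758}{1260}\right) = 2 \sqrt{514} - \left(\frac{1479}{-1844} + \frac{1758}{1260}\right) = 2 \sqrt{514} - \left(1479 \left(- \frac{1}{1844}\right) + 1758 \cdot \frac{1}{1260}\right) = 2 \sqrt{514} - \left(- \frac{1479}{1844} + \frac{293}{210}\right) = 2 \sqrt{514} - \frac{114851}{193620} = - \frac{114851}{193620} + 2 \sqrt{514}$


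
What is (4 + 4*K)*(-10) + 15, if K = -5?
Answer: 175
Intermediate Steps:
(4 + 4*K)*(-10) + 15 = (4 + 4*(-5))*(-10) + 15 = (4 - 20)*(-10) + 15 = -16*(-10) + 15 = 160 + 15 = 175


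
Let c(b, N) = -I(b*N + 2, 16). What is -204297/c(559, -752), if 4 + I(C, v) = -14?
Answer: -68099/6 ≈ -11350.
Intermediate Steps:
I(C, v) = -18 (I(C, v) = -4 - 14 = -18)
c(b, N) = 18 (c(b, N) = -1*(-18) = 18)
-204297/c(559, -752) = -204297/18 = -204297*1/18 = -68099/6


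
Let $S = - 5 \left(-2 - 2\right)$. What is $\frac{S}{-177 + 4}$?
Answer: $- \frac{20}{173} \approx -0.11561$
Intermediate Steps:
$S = 20$ ($S = \left(-5\right) \left(-4\right) = 20$)
$\frac{S}{-177 + 4} = \frac{20}{-177 + 4} = \frac{20}{-173} = 20 \left(- \frac{1}{173}\right) = - \frac{20}{173}$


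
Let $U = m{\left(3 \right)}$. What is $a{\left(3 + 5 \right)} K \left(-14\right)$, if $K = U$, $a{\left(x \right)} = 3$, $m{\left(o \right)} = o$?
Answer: $-126$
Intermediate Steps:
$U = 3$
$K = 3$
$a{\left(3 + 5 \right)} K \left(-14\right) = 3 \cdot 3 \left(-14\right) = 9 \left(-14\right) = -126$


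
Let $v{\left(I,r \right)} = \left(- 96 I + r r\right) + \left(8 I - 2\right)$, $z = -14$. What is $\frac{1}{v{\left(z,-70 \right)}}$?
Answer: $\frac{1}{6130} \approx 0.00016313$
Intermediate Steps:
$v{\left(I,r \right)} = -2 + r^{2} - 88 I$ ($v{\left(I,r \right)} = \left(- 96 I + r^{2}\right) + \left(-2 + 8 I\right) = \left(r^{2} - 96 I\right) + \left(-2 + 8 I\right) = -2 + r^{2} - 88 I$)
$\frac{1}{v{\left(z,-70 \right)}} = \frac{1}{-2 + \left(-70\right)^{2} - -1232} = \frac{1}{-2 + 4900 + 1232} = \frac{1}{6130}$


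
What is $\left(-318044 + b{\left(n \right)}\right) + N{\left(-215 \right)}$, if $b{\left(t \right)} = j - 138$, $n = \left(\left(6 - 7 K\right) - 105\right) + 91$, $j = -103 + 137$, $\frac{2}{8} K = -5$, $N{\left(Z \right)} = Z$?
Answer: $-318363$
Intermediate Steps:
$K = -20$ ($K = 4 \left(-5\right) = -20$)
$j = 34$
$n = 132$ ($n = \left(\left(6 - -140\right) - 105\right) + 91 = \left(\left(6 + 140\right) - 105\right) + 91 = \left(146 - 105\right) + 91 = 41 + 91 = 132$)
$b{\left(t \right)} = -104$ ($b{\left(t \right)} = 34 - 138 = -104$)
$\left(-318044 + b{\left(n \right)}\right) + N{\left(-215 \right)} = \left(-318044 - 104\right) - 215 = -318148 - 215 = -318363$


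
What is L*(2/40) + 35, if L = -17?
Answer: 683/20 ≈ 34.150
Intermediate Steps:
L*(2/40) + 35 = -34/40 + 35 = -17*1/20 + 35 = -17/20 + 35 = 683/20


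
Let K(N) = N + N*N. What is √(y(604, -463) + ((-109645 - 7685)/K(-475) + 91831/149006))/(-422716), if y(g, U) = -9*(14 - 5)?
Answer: -I*√101177361186029787230/472719088321480 ≈ -2.1278e-5*I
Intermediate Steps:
y(g, U) = -81 (y(g, U) = -9*9 = -81)
K(N) = N + N²
√(y(604, -463) + ((-109645 - 7685)/K(-475) + 91831/149006))/(-422716) = √(-81 + ((-109645 - 7685)/((-475*(1 - 475))) + 91831/149006))/(-422716) = √(-81 + (-117330/((-475*(-474))) + 91831*(1/149006)))*(-1/422716) = √(-81 + (-117330/225150 + 91831/149006))*(-1/422716) = √(-81 + (-117330*1/225150 + 91831/149006))*(-1/422716) = √(-81 + (-3911/7505 + 91831/149006))*(-1/422716) = √(-81 + 106429189/1118290030)*(-1/422716) = √(-90475063241/1118290030)*(-1/422716) = (I*√101177361186029787230/1118290030)*(-1/422716) = -I*√101177361186029787230/472719088321480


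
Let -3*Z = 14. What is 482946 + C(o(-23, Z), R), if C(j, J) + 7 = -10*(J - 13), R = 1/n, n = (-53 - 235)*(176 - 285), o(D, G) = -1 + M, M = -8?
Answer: 7582251019/15696 ≈ 4.8307e+5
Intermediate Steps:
Z = -14/3 (Z = -⅓*14 = -14/3 ≈ -4.6667)
o(D, G) = -9 (o(D, G) = -1 - 8 = -9)
n = 31392 (n = -288*(-109) = 31392)
R = 1/31392 ≈ 3.1855e-5
C(j, J) = 123 - 10*J (C(j, J) = -7 - 10*(J - 13) = -7 - 10*(-13 + J) = -7 + (130 - 10*J) = 123 - 10*J)
482946 + C(o(-23, Z), R) = 482946 + (123 - 10*1/31392) = 482946 + (123 - 5/15696) = 482946 + 1930603/15696 = 7582251019/15696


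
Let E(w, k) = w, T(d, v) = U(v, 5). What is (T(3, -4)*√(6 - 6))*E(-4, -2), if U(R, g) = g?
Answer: 0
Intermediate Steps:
T(d, v) = 5
(T(3, -4)*√(6 - 6))*E(-4, -2) = (5*√(6 - 6))*(-4) = (5*√0)*(-4) = (5*0)*(-4) = 0*(-4) = 0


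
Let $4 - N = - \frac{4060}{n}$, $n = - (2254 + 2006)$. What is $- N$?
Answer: $- \frac{649}{213} \approx -3.0469$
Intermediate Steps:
$n = -4260$ ($n = \left(-1\right) 4260 = -4260$)
$N = \frac{649}{213}$ ($N = 4 - - \frac{4060}{-4260} = 4 - \left(-4060\right) \left(- \frac{1}{4260}\right) = 4 - \frac{203}{213} = \frac{649}{213} \approx 3.0469$)
$- N = \left(-1\right) \frac{649}{213} = - \frac{649}{213}$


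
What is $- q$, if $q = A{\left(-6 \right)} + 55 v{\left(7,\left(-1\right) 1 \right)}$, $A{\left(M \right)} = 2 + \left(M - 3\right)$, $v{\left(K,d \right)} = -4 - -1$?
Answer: $172$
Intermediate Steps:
$v{\left(K,d \right)} = -3$ ($v{\left(K,d \right)} = -4 + 1 = -3$)
$A{\left(M \right)} = -1 + M$ ($A{\left(M \right)} = 2 + \left(-3 + M\right) = -1 + M$)
$q = -172$ ($q = \left(-1 - 6\right) + 55 \left(-3\right) = -7 - 165 = -172$)
$- q = \left(-1\right) \left(-172\right) = 172$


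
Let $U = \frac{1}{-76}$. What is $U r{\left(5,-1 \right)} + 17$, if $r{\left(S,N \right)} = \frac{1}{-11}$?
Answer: $\frac{14213}{836} \approx 17.001$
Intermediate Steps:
$U = - \frac{1}{76} \approx -0.013158$
$r{\left(S,N \right)} = - \frac{1}{11}$
$U r{\left(5,-1 \right)} + 17 = \left(- \frac{1}{76}\right) \left(- \frac{1}{11}\right) + 17 = \frac{1}{836} + 17 = \frac{14213}{836}$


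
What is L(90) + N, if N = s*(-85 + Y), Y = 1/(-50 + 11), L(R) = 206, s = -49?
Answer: 170518/39 ≈ 4372.3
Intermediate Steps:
Y = -1/39 (Y = 1/(-39) = -1/39 ≈ -0.025641)
N = 162484/39 (N = -49*(-85 - 1/39) = -49*(-3316/39) = 162484/39 ≈ 4166.3)
L(90) + N = 206 + 162484/39 = 170518/39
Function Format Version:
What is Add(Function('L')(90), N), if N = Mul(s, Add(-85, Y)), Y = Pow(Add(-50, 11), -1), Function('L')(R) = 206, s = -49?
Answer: Rational(170518, 39) ≈ 4372.3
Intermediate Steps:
Y = Rational(-1, 39) (Y = Pow(-39, -1) = Rational(-1, 39) ≈ -0.025641)
N = Rational(162484, 39) (N = Mul(-49, Add(-85, Rational(-1, 39))) = Mul(-49, Rational(-3316, 39)) = Rational(162484, 39) ≈ 4166.3)
Add(Function('L')(90), N) = Add(206, Rational(162484, 39)) = Rational(170518, 39)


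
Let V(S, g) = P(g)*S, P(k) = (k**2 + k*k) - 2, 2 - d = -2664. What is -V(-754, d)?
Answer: 10718192940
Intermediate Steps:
d = 2666 (d = 2 - 1*(-2664) = 2 + 2664 = 2666)
P(k) = -2 + 2*k**2 (P(k) = (k**2 + k**2) - 2 = 2*k**2 - 2 = -2 + 2*k**2)
V(S, g) = S*(-2 + 2*g**2) (V(S, g) = (-2 + 2*g**2)*S = S*(-2 + 2*g**2))
-V(-754, d) = -2*(-754)*(-1 + 2666**2) = -2*(-754)*(-1 + 7107556) = -2*(-754)*7107555 = -1*(-10718192940) = 10718192940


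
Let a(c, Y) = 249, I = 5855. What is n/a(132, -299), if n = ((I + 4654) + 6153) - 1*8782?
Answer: 7880/249 ≈ 31.647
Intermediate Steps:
n = 7880 (n = ((5855 + 4654) + 6153) - 1*8782 = (10509 + 6153) - 8782 = 16662 - 8782 = 7880)
n/a(132, -299) = 7880/249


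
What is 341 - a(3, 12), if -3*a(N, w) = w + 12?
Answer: 349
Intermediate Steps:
a(N, w) = -4 - w/3 (a(N, w) = -(w + 12)/3 = -(12 + w)/3 = -4 - w/3)
341 - a(3, 12) = 341 - (-4 - 1/3*12) = 341 - (-4 - 4) = 341 - 1*(-8) = 341 + 8 = 349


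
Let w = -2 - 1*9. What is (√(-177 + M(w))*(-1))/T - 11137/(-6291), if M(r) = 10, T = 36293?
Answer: 11137/6291 - I*√167/36293 ≈ 1.7703 - 0.00035607*I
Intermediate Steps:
w = -11 (w = -2 - 9 = -11)
(√(-177 + M(w))*(-1))/T - 11137/(-6291) = (√(-177 + 10)*(-1))/36293 - 11137/(-6291) = (√(-167)*(-1))*(1/36293) - 11137*(-1/6291) = ((I*√167)*(-1))*(1/36293) + 11137/6291 = -I*√167*(1/36293) + 11137/6291 = -I*√167/36293 + 11137/6291 = 11137/6291 - I*√167/36293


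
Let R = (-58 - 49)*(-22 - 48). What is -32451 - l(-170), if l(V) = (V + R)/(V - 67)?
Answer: -2561189/79 ≈ -32420.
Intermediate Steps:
R = 7490 (R = -107*(-70) = 7490)
l(V) = (7490 + V)/(-67 + V) (l(V) = (V + 7490)/(V - 67) = (7490 + V)/(-67 + V))
-32451 - l(-170) = -32451 - (7490 - 170)/(-67 - 170) = -32451 - 7320/(-237) = -32451 - (-1)*7320/237 = -32451 - 1*(-2440/79) = -32451 + 2440/79 = -2561189/79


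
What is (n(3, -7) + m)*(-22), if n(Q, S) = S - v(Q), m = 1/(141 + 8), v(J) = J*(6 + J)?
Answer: 111430/149 ≈ 747.85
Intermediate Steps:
m = 1/149 ≈ 0.0067114
n(Q, S) = S - Q*(6 + Q)
(n(3, -7) + m)*(-22) = ((-7 - 1*3*(6 + 3)) + 1/149)*(-22) = ((-7 - 1*3*9) + 1/149)*(-22) = ((-7 - 27) + 1/149)*(-22) = (-34 + 1/149)*(-22) = -5065/149*(-22) = 111430/149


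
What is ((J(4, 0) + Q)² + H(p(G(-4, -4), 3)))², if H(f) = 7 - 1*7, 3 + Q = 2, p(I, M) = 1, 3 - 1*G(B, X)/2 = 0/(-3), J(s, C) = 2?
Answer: 1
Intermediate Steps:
G(B, X) = 6 (G(B, X) = 6 - 0/(-3) = 6 - 0*(-1)/3 = 6 - 2*0 = 6 + 0 = 6)
Q = -1 (Q = -3 + 2 = -1)
H(f) = 0 (H(f) = 7 - 7 = 0)
((J(4, 0) + Q)² + H(p(G(-4, -4), 3)))² = ((2 - 1)² + 0)² = (1² + 0)² = (1 + 0)² = 1² = 1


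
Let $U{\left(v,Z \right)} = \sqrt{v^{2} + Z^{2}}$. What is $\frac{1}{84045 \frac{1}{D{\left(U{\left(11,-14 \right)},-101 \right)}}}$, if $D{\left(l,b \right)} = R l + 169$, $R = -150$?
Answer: $\frac{13}{6465} - \frac{10 \sqrt{317}}{5603} \approx -0.029766$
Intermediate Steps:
$U{\left(v,Z \right)} = \sqrt{Z^{2} + v^{2}}$
$D{\left(l,b \right)} = 169 - 150 l$ ($D{\left(l,b \right)} = - 150 l + 169 = 169 - 150 l$)
$\frac{1}{84045 \frac{1}{D{\left(U{\left(11,-14 \right)},-101 \right)}}} = \frac{1}{84045 \frac{1}{169 - 150 \sqrt{\left(-14\right)^{2} + 11^{2}}}} = \frac{1}{84045 \frac{1}{169 - 150 \sqrt{196 + 121}}} = \frac{1}{84045 \frac{1}{169 - 150 \sqrt{317}}} = \frac{13}{6465} - \frac{10 \sqrt{317}}{5603}$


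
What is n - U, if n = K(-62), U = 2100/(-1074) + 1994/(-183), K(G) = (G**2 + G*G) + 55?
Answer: 254058427/32757 ≈ 7755.9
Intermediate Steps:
K(G) = 55 + 2*G**2 (K(G) = (G**2 + G**2) + 55 = 2*G**2 + 55 = 55 + 2*G**2)
U = -420976/32757 (U = 2100*(-1/1074) + 1994*(-1/183) = -350/179 - 1994/183 = -420976/32757 ≈ -12.851)
n = 7743 (n = 55 + 2*(-62)**2 = 55 + 2*3844 = 55 + 7688 = 7743)
n - U = 7743 - 1*(-420976/32757) = 7743 + 420976/32757 = 254058427/32757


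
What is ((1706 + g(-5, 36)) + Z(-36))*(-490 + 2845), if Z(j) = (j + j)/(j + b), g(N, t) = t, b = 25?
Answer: 45296070/11 ≈ 4.1178e+6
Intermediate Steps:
Z(j) = 2*j/(25 + j) (Z(j) = (j + j)/(j + 25) = (2*j)/(25 + j) = 2*j/(25 + j))
((1706 + g(-5, 36)) + Z(-36))*(-490 + 2845) = ((1706 + 36) + 2*(-36)/(25 - 36))*(-490 + 2845) = (1742 + 2*(-36)/(-11))*2355 = (1742 + 2*(-36)*(-1/11))*2355 = (1742 + 72/11)*2355 = (19234/11)*2355 = 45296070/11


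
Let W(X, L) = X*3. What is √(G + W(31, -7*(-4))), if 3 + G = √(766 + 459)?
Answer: 5*√5 ≈ 11.180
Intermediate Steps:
W(X, L) = 3*X
G = 32 (G = -3 + √(766 + 459) = -3 + √1225 = -3 + 35 = 32)
√(G + W(31, -7*(-4))) = √(32 + 3*31) = √(32 + 93) = √125 = 5*√5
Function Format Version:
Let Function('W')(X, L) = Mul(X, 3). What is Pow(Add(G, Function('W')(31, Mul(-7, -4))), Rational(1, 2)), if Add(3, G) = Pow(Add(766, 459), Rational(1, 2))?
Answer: Mul(5, Pow(5, Rational(1, 2))) ≈ 11.180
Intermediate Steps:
Function('W')(X, L) = Mul(3, X)
G = 32 (G = Add(-3, Pow(Add(766, 459), Rational(1, 2))) = Add(-3, Pow(1225, Rational(1, 2))) = Add(-3, 35) = 32)
Pow(Add(G, Function('W')(31, Mul(-7, -4))), Rational(1, 2)) = Pow(Add(32, Mul(3, 31)), Rational(1, 2)) = Pow(Add(32, 93), Rational(1, 2)) = Pow(125, Rational(1, 2)) = Mul(5, Pow(5, Rational(1, 2)))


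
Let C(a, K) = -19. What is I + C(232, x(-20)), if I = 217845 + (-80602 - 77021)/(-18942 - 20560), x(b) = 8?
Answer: 8604720275/39502 ≈ 2.1783e+5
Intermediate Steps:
I = 8605470813/39502 (I = 217845 - 157623/(-39502) = 217845 - 157623*(-1/39502) = 217845 + 157623/39502 = 8605470813/39502 ≈ 2.1785e+5)
I + C(232, x(-20)) = 8605470813/39502 - 19 = 8604720275/39502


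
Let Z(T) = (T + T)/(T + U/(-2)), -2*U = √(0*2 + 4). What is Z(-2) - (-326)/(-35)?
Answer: -698/105 ≈ -6.6476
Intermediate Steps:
U = -1 (U = -√(0*2 + 4)/2 = -√(0 + 4)/2 = -√4/2 = -½*2 = -1)
Z(T) = 2*T/(½ + T) (Z(T) = (T + T)/(T - 1/(-2)) = (2*T)/(T - 1*(-½)) = (2*T)/(T + ½) = (2*T)/(½ + T) = 2*T/(½ + T))
Z(-2) - (-326)/(-35) = 4*(-2)/(1 + 2*(-2)) - (-326)/(-35) = 4*(-2)/(1 - 4) - (-326)*(-1)/35 = 4*(-2)/(-3) - 1*326/35 = 4*(-2)*(-⅓) - 326/35 = 8/3 - 326/35 = -698/105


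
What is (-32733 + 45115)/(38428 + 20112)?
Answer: 6191/29270 ≈ 0.21151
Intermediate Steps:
(-32733 + 45115)/(38428 + 20112) = 12382/58540 = 12382*(1/58540) = 6191/29270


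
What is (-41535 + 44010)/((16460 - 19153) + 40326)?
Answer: 2475/37633 ≈ 0.065767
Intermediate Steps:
(-41535 + 44010)/((16460 - 19153) + 40326) = 2475/(-2693 + 40326) = 2475/37633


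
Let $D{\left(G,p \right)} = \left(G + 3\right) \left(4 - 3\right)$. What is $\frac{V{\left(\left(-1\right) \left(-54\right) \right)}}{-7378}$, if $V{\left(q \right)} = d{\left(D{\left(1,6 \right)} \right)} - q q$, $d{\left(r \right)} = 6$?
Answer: $\frac{1455}{3689} \approx 0.39442$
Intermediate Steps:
$D{\left(G,p \right)} = 3 + G$ ($D{\left(G,p \right)} = \left(3 + G\right) 1 = 3 + G$)
$V{\left(q \right)} = 6 - q^{2}$ ($V{\left(q \right)} = 6 - q q = 6 - q^{2}$)
$\frac{V{\left(\left(-1\right) \left(-54\right) \right)}}{-7378} = \frac{6 - \left(\left(-1\right) \left(-54\right)\right)^{2}}{-7378} = \left(6 - 54^{2}\right) \left(- \frac{1}{7378}\right) = \left(6 - 2916\right) \left(- \frac{1}{7378}\right) = \left(-2910\right) \left(- \frac{1}{7378}\right) = \frac{1455}{3689}$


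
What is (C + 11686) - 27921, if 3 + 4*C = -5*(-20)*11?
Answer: -63843/4 ≈ -15961.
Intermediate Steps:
C = 1097/4 (C = -¾ + (-5*(-20)*11)/4 = -¾ + (100*11)/4 = -¾ + (¼)*1100 = -¾ + 275 = 1097/4 ≈ 274.25)
(C + 11686) - 27921 = (1097/4 + 11686) - 27921 = 47841/4 - 27921 = -63843/4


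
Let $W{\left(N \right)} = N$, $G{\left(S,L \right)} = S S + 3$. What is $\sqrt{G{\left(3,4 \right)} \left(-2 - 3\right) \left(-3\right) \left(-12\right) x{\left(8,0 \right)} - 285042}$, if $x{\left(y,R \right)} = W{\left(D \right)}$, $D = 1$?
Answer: $i \sqrt{287202} \approx 535.91 i$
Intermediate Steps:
$G{\left(S,L \right)} = 3 + S^{2}$ ($G{\left(S,L \right)} = S^{2} + 3 = 3 + S^{2}$)
$x{\left(y,R \right)} = 1$
$\sqrt{G{\left(3,4 \right)} \left(-2 - 3\right) \left(-3\right) \left(-12\right) x{\left(8,0 \right)} - 285042} = \sqrt{\left(3 + 3^{2}\right) \left(-2 - 3\right) \left(-3\right) \left(-12\right) 1 - 285042} = \sqrt{\left(3 + 9\right) \left(-5\right) \left(-3\right) \left(-12\right) 1 - 285042} = \sqrt{12 \cdot 15 \left(-12\right) 1 - 285042} = \sqrt{12 \left(-180\right) 1 - 285042} = \sqrt{\left(-2160\right) 1 - 285042} = \sqrt{-2160 - 285042} = \sqrt{-287202} = i \sqrt{287202}$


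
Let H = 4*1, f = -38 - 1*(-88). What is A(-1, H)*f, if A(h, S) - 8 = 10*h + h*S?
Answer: -300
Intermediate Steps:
f = 50 (f = -38 + 88 = 50)
H = 4
A(h, S) = 8 + 10*h + S*h (A(h, S) = 8 + (10*h + h*S) = 8 + (10*h + S*h) = 8 + 10*h + S*h)
A(-1, H)*f = (8 + 10*(-1) + 4*(-1))*50 = (8 - 10 - 4)*50 = -6*50 = -300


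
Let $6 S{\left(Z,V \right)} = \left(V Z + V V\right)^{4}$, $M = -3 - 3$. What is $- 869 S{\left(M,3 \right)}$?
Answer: $- \frac{1900503}{2} \approx -9.5025 \cdot 10^{5}$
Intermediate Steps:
$M = -6$ ($M = -3 - 3 = -6$)
$S{\left(Z,V \right)} = \frac{\left(V^{2} + V Z\right)^{4}}{6}$ ($S{\left(Z,V \right)} = \frac{\left(V Z + V V\right)^{4}}{6} = \frac{\left(V Z + V^{2}\right)^{4}}{6} = \frac{\left(V^{2} + V Z\right)^{4}}{6}$)
$- 869 S{\left(M,3 \right)} = - 869 \frac{3^{4} \left(3 - 6\right)^{4}}{6} = - 869 \cdot \frac{1}{6} \cdot 81 \left(-3\right)^{4} = - 869 \cdot \frac{1}{6} \cdot 81 \cdot 81 = \left(-869\right) \frac{2187}{2} = - \frac{1900503}{2}$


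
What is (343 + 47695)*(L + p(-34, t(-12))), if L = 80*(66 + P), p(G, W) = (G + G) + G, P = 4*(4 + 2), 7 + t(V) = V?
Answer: 340973724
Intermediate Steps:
t(V) = -7 + V
P = 24 (P = 4*6 = 24)
p(G, W) = 3*G (p(G, W) = 2*G + G = 3*G)
L = 7200 (L = 80*(66 + 24) = 80*90 = 7200)
(343 + 47695)*(L + p(-34, t(-12))) = (343 + 47695)*(7200 + 3*(-34)) = 48038*(7200 - 102) = 48038*7098 = 340973724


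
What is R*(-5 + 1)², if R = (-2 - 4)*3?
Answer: -288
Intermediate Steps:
R = -18 (R = -6*3 = -18)
R*(-5 + 1)² = -18*(-5 + 1)² = -18*(-4)² = -18*16 = -288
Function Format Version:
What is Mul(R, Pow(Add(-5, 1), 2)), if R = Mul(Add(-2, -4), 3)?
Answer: -288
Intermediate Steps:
R = -18 (R = Mul(-6, 3) = -18)
Mul(R, Pow(Add(-5, 1), 2)) = Mul(-18, Pow(Add(-5, 1), 2)) = Mul(-18, Pow(-4, 2)) = Mul(-18, 16) = -288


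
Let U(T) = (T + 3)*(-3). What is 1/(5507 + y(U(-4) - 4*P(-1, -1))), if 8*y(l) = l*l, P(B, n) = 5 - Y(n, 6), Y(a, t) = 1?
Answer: 8/44225 ≈ 0.00018089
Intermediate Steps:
U(T) = -9 - 3*T (U(T) = (3 + T)*(-3) = -9 - 3*T)
P(B, n) = 4 (P(B, n) = 5 - 1*1 = 5 - 1 = 4)
y(l) = l²/8 (y(l) = (l*l)/8 = l²/8)
1/(5507 + y(U(-4) - 4*P(-1, -1))) = 1/(5507 + ((-9 - 3*(-4)) - 4*4)²/8) = 1/(5507 + ((-9 + 12) - 16)²/8) = 1/(5507 + (3 - 16)²/8) = 1/(5507 + (⅛)*(-13)²) = 1/(5507 + (⅛)*169) = 1/(5507 + 169/8) = 1/(44225/8) = 8/44225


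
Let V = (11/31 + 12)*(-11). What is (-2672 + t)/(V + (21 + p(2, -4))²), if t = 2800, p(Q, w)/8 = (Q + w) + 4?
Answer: 1984/19113 ≈ 0.10380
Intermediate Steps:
p(Q, w) = 32 + 8*Q + 8*w (p(Q, w) = 8*((Q + w) + 4) = 8*(4 + Q + w) = 32 + 8*Q + 8*w)
V = -4213/31 (V = (11*(1/31) + 12)*(-11) = (11/31 + 12)*(-11) = (383/31)*(-11) = -4213/31 ≈ -135.90)
(-2672 + t)/(V + (21 + p(2, -4))²) = (-2672 + 2800)/(-4213/31 + (21 + (32 + 8*2 + 8*(-4)))²) = 128/(-4213/31 + (21 + (32 + 16 - 32))²) = 128/(-4213/31 + (21 + 16)²) = 128/(-4213/31 + 37²) = 128/(-4213/31 + 1369) = 128/(38226/31) = 128*(31/38226) = 1984/19113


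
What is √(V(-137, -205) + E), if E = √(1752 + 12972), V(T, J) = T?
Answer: √(-137 + 6*√409) ≈ 3.957*I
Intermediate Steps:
E = 6*√409 (E = √14724 = 6*√409 ≈ 121.34)
√(V(-137, -205) + E) = √(-137 + 6*√409)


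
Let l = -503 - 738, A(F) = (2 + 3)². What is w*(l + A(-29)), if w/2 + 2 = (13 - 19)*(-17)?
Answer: -243200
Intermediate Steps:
A(F) = 25 (A(F) = 5² = 25)
w = 200 (w = -4 + 2*((13 - 19)*(-17)) = -4 + 2*(-6*(-17)) = -4 + 2*102 = -4 + 204 = 200)
l = -1241
w*(l + A(-29)) = 200*(-1241 + 25) = 200*(-1216) = -243200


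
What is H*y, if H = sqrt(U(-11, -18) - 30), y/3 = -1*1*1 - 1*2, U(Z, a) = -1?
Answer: -9*I*sqrt(31) ≈ -50.11*I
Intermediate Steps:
y = -9 (y = 3*(-1*1*1 - 1*2) = 3*(-1*1 - 2) = 3*(-1 - 2) = 3*(-3) = -9)
H = I*sqrt(31) (H = sqrt(-1 - 30) = sqrt(-31) = I*sqrt(31) ≈ 5.5678*I)
H*y = (I*sqrt(31))*(-9) = -9*I*sqrt(31)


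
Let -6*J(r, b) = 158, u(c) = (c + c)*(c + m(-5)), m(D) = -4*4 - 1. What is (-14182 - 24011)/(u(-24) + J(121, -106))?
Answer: -114579/5825 ≈ -19.670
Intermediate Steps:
m(D) = -17 (m(D) = -16 - 1 = -17)
u(c) = 2*c*(-17 + c) (u(c) = (c + c)*(c - 17) = (2*c)*(-17 + c) = 2*c*(-17 + c))
J(r, b) = -79/3 (J(r, b) = -⅙*158 = -79/3)
(-14182 - 24011)/(u(-24) + J(121, -106)) = (-14182 - 24011)/(2*(-24)*(-17 - 24) - 79/3) = -38193/(2*(-24)*(-41) - 79/3) = -38193/(1968 - 79/3) = -38193/5825/3 = -38193*3/5825 = -114579/5825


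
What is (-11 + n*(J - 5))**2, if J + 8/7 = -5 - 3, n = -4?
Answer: 101761/49 ≈ 2076.8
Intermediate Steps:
J = -64/7 (J = -8/7 + (-5 - 3) = -8/7 - 8 = -64/7 ≈ -9.1429)
(-11 + n*(J - 5))**2 = (-11 - 4*(-64/7 - 5))**2 = (-11 - 4*(-99/7))**2 = (-11 + 396/7)**2 = (319/7)**2 = 101761/49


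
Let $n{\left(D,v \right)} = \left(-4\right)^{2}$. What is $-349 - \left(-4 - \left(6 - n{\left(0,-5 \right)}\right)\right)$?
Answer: $-355$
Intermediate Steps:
$n{\left(D,v \right)} = 16$
$-349 - \left(-4 - \left(6 - n{\left(0,-5 \right)}\right)\right) = -349 - \left(-4 - \left(6 - 16\right)\right) = -349 - \left(-4 - -10\right) = -349 - \left(-4 + 10\right) = -349 - 6 = -355$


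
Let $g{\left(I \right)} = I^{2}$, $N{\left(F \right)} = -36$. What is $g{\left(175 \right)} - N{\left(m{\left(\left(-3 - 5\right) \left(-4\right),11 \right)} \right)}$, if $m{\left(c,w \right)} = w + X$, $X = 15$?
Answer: $30661$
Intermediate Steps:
$m{\left(c,w \right)} = 15 + w$ ($m{\left(c,w \right)} = w + 15 = 15 + w$)
$g{\left(175 \right)} - N{\left(m{\left(\left(-3 - 5\right) \left(-4\right),11 \right)} \right)} = 175^{2} - -36 = 30625 + 36 = 30661$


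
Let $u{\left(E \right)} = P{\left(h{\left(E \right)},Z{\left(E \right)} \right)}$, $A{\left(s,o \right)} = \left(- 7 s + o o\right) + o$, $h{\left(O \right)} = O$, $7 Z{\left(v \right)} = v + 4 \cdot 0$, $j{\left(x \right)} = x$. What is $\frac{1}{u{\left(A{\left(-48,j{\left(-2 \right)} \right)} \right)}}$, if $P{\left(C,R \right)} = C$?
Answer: $\frac{1}{338} \approx 0.0029586$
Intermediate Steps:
$Z{\left(v \right)} = \frac{v}{7}$ ($Z{\left(v \right)} = \frac{v + 4 \cdot 0}{7} = \frac{v + 0}{7} = \frac{v}{7}$)
$A{\left(s,o \right)} = o + o^{2} - 7 s$ ($A{\left(s,o \right)} = \left(- 7 s + o^{2}\right) + o = \left(o^{2} - 7 s\right) + o = o + o^{2} - 7 s$)
$u{\left(E \right)} = E$
$\frac{1}{u{\left(A{\left(-48,j{\left(-2 \right)} \right)} \right)}} = \frac{1}{-2 + \left(-2\right)^{2} - -336} = \frac{1}{-2 + 4 + 336} = \frac{1}{338}$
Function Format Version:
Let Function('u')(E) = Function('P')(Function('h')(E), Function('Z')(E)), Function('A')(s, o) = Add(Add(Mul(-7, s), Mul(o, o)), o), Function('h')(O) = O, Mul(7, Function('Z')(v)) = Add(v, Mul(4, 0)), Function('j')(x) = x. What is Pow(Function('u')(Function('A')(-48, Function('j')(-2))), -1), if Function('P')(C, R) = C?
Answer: Rational(1, 338) ≈ 0.0029586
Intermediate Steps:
Function('Z')(v) = Mul(Rational(1, 7), v) (Function('Z')(v) = Mul(Rational(1, 7), Add(v, Mul(4, 0))) = Mul(Rational(1, 7), Add(v, 0)) = Mul(Rational(1, 7), v))
Function('A')(s, o) = Add(o, Pow(o, 2), Mul(-7, s)) (Function('A')(s, o) = Add(Add(Mul(-7, s), Pow(o, 2)), o) = Add(Add(Pow(o, 2), Mul(-7, s)), o) = Add(o, Pow(o, 2), Mul(-7, s)))
Function('u')(E) = E
Pow(Function('u')(Function('A')(-48, Function('j')(-2))), -1) = Pow(Add(-2, Pow(-2, 2), Mul(-7, -48)), -1) = Pow(Add(-2, 4, 336), -1) = Pow(338, -1) = Rational(1, 338)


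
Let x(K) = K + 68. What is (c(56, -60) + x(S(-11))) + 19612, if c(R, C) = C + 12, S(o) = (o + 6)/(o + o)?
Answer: 431909/22 ≈ 19632.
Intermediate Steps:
S(o) = (6 + o)/(2*o) (S(o) = (6 + o)/((2*o)) = (6 + o)*(1/(2*o)) = (6 + o)/(2*o))
x(K) = 68 + K
c(R, C) = 12 + C
(c(56, -60) + x(S(-11))) + 19612 = ((12 - 60) + (68 + (½)*(6 - 11)/(-11))) + 19612 = (-48 + (68 + (½)*(-1/11)*(-5))) + 19612 = (-48 + (68 + 5/22)) + 19612 = (-48 + 1501/22) + 19612 = 445/22 + 19612 = 431909/22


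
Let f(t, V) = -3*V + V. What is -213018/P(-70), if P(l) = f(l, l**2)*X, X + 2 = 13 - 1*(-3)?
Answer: 106509/68600 ≈ 1.5526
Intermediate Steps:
f(t, V) = -2*V
X = 14 (X = -2 + (13 - 1*(-3)) = -2 + (13 + 3) = -2 + 16 = 14)
P(l) = -28*l**2 (P(l) = -2*l**2*14 = -28*l**2)
-213018/P(-70) = -213018/((-28*(-70)**2)) = -213018/((-28*4900)) = -213018/(-137200) = -213018*(-1/137200) = 106509/68600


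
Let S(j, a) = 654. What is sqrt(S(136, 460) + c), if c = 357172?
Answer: sqrt(357826) ≈ 598.19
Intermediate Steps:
sqrt(S(136, 460) + c) = sqrt(654 + 357172) = sqrt(357826)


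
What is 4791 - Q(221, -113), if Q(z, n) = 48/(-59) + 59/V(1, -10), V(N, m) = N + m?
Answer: 2547934/531 ≈ 4798.4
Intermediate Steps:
Q(z, n) = -3913/531 (Q(z, n) = 48/(-59) + 59/(1 - 10) = 48*(-1/59) + 59/(-9) = -48/59 + 59*(-⅑) = -48/59 - 59/9 = -3913/531)
4791 - Q(221, -113) = 4791 - 1*(-3913/531) = 4791 + 3913/531 = 2547934/531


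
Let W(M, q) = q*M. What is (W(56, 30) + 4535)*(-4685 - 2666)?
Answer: -45686465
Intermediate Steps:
W(M, q) = M*q
(W(56, 30) + 4535)*(-4685 - 2666) = (56*30 + 4535)*(-4685 - 2666) = (1680 + 4535)*(-7351) = 6215*(-7351) = -45686465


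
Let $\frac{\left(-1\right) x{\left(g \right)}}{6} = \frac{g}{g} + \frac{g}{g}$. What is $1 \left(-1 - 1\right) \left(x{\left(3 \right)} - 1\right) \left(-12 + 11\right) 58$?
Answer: $-1508$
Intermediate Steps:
$x{\left(g \right)} = -12$ ($x{\left(g \right)} = - 6 \left(\frac{g}{g} + \frac{g}{g}\right) = - 6 \left(1 + 1\right) = \left(-6\right) 2 = -12$)
$1 \left(-1 - 1\right) \left(x{\left(3 \right)} - 1\right) \left(-12 + 11\right) 58 = 1 \left(-1 - 1\right) \left(-12 - 1\right) \left(-12 + 11\right) 58 = 1 \left(-2\right) \left(-13\right) \left(-1\right) 58 = \left(-2\right) \left(-13\right) \left(-1\right) 58 = 26 \left(-1\right) 58 = \left(-26\right) 58 = -1508$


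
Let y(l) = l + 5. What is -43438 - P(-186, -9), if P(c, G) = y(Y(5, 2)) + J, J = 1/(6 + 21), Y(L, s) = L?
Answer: -1173097/27 ≈ -43448.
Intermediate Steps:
y(l) = 5 + l
J = 1/27 ≈ 0.037037
P(c, G) = 271/27 (P(c, G) = (5 + 5) + 1/27 = 10 + 1/27 = 271/27)
-43438 - P(-186, -9) = -43438 - 1*271/27 = -43438 - 271/27 = -1173097/27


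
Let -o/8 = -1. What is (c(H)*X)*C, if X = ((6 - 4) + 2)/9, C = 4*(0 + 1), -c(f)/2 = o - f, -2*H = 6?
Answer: -352/9 ≈ -39.111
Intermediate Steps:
o = 8 (o = -8*(-1) = 8)
H = -3 (H = -1/2*6 = -3)
c(f) = -16 + 2*f (c(f) = -2*(8 - f) = -16 + 2*f)
C = 4 (C = 4*1 = 4)
X = 4/9 (X = (2 + 2)/9 = (1/9)*4 = 4/9 ≈ 0.44444)
(c(H)*X)*C = ((-16 + 2*(-3))*(4/9))*4 = ((-16 - 6)*(4/9))*4 = -22*4/9*4 = -88/9*4 = -352/9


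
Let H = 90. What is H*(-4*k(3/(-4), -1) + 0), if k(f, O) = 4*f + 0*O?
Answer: 1080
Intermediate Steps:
k(f, O) = 4*f (k(f, O) = 4*f + 0 = 4*f)
H*(-4*k(3/(-4), -1) + 0) = 90*(-16*3/(-4) + 0) = 90*(-16*3*(-¼) + 0) = 90*(-16*(-3)/4 + 0) = 90*(-4*(-3) + 0) = 90*(12 + 0) = 90*12 = 1080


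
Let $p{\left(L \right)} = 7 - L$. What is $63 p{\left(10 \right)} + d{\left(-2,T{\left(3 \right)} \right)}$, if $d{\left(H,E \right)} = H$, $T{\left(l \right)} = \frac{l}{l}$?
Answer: $-191$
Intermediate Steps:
$T{\left(l \right)} = 1$
$63 p{\left(10 \right)} + d{\left(-2,T{\left(3 \right)} \right)} = 63 \left(7 - 10\right) - 2 = 63 \left(-3\right) - 2 = -189 - 2 = -191$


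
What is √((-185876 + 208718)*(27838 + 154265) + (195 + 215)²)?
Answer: √4159764826 ≈ 64496.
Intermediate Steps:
√((-185876 + 208718)*(27838 + 154265) + (195 + 215)²) = √(22842*182103 + 410²) = √(4159596726 + 168100) = √4159764826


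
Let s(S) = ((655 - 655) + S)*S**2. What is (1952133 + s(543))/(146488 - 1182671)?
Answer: -162055140/1036183 ≈ -156.40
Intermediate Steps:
s(S) = S**3 (s(S) = (0 + S)*S**2 = S*S**2 = S**3)
(1952133 + s(543))/(146488 - 1182671) = (1952133 + 543**3)/(146488 - 1182671) = (1952133 + 160103007)/(-1036183) = 162055140*(-1/1036183) = -162055140/1036183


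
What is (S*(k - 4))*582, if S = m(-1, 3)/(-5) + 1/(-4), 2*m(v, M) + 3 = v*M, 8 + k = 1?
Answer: -22407/10 ≈ -2240.7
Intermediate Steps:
k = -7 (k = -8 + 1 = -7)
m(v, M) = -3/2 + M*v/2 (m(v, M) = -3/2 + (v*M)/2 = -3/2 + (M*v)/2 = -3/2 + M*v/2)
S = 7/20 (S = (-3/2 + (½)*3*(-1))/(-5) + 1/(-4) = (-3/2 - 3/2)*(-⅕) + 1*(-¼) = -3*(-⅕) - ¼ = ⅗ - ¼ = 7/20 ≈ 0.35000)
(S*(k - 4))*582 = (7*(-7 - 4)/20)*582 = ((7/20)*(-11))*582 = -77/20*582 = -22407/10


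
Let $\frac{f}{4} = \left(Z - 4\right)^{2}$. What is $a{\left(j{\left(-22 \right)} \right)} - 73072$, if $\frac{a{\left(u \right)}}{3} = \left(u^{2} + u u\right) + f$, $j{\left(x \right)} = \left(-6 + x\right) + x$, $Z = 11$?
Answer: $-57484$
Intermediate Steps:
$j{\left(x \right)} = -6 + 2 x$
$f = 196$ ($f = 4 \left(11 - 4\right)^{2} = 4 \cdot 7^{2} = 4 \cdot 49 = 196$)
$a{\left(u \right)} = 588 + 6 u^{2}$ ($a{\left(u \right)} = 3 \left(\left(u^{2} + u u\right) + 196\right) = 3 \left(\left(u^{2} + u^{2}\right) + 196\right) = 3 \left(2 u^{2} + 196\right) = 3 \left(196 + 2 u^{2}\right) = 588 + 6 u^{2}$)
$a{\left(j{\left(-22 \right)} \right)} - 73072 = \left(588 + 6 \left(-6 + 2 \left(-22\right)\right)^{2}\right) - 73072 = \left(588 + 6 \left(-6 - 44\right)^{2}\right) - 73072 = \left(588 + 6 \left(-50\right)^{2}\right) - 73072 = \left(588 + 6 \cdot 2500\right) - 73072 = \left(588 + 15000\right) - 73072 = 15588 - 73072 = -57484$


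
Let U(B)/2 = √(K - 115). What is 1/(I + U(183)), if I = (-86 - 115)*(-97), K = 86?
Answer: 19497/380133125 - 2*I*√29/380133125 ≈ 5.129e-5 - 2.8333e-8*I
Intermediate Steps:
I = 19497 (I = -201*(-97) = 19497)
U(B) = 2*I*√29 (U(B) = 2*√(86 - 115) = 2*√(-29) = 2*(I*√29) = 2*I*√29)
1/(I + U(183)) = 1/(19497 + 2*I*√29)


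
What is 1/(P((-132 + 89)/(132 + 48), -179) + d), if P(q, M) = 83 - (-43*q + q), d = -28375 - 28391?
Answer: -30/1700791 ≈ -1.7639e-5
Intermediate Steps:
d = -56766
P(q, M) = 83 + 42*q (P(q, M) = 83 - (-42)*q = 83 + 42*q)
1/(P((-132 + 89)/(132 + 48), -179) + d) = 1/((83 + 42*((-132 + 89)/(132 + 48))) - 56766) = 1/((83 + 42*(-43/180)) - 56766) = 1/((83 - 301/30) - 56766) = 1/(2189/30 - 56766) = 1/(-1700791/30) = -30/1700791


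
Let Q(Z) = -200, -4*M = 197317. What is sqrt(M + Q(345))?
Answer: 3*I*sqrt(22013)/2 ≈ 222.55*I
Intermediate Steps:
M = -197317/4 (M = -1/4*197317 = -197317/4 ≈ -49329.)
sqrt(M + Q(345)) = sqrt(-197317/4 - 200) = sqrt(-198117/4) = 3*I*sqrt(22013)/2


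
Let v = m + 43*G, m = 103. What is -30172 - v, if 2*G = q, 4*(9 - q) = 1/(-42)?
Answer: -10237459/336 ≈ -30469.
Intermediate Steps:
q = 1513/168 (q = 9 - ¼/(-42) = 9 - ¼*(-1/42) = 9 + 1/168 = 1513/168 ≈ 9.0060)
G = 1513/336 (G = (½)*(1513/168) = 1513/336 ≈ 4.5030)
v = 99667/336 (v = 103 + 43*(1513/336) = 103 + 65059/336 = 99667/336 ≈ 296.63)
-30172 - v = -30172 - 1*99667/336 = -30172 - 99667/336 = -10237459/336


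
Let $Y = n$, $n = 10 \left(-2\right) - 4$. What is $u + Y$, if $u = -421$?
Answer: $-445$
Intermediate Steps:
$n = -24$ ($n = -20 - 4 = -24$)
$Y = -24$
$u + Y = -421 - 24 = -445$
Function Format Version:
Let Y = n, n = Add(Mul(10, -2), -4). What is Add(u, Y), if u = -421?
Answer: -445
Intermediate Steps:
n = -24 (n = Add(-20, -4) = -24)
Y = -24
Add(u, Y) = Add(-421, -24) = -445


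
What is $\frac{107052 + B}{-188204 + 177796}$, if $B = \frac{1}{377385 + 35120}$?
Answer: $- \frac{44159485261}{4293352040} \approx -10.286$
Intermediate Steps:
$B = \frac{1}{412505} \approx 2.4242 \cdot 10^{-6}$
$\frac{107052 + B}{-188204 + 177796} = \frac{107052 + \frac{1}{412505}}{-188204 + 177796} = \frac{44159485261}{412505 \left(-10408\right)} = \frac{44159485261}{412505} \left(- \frac{1}{10408}\right) = - \frac{44159485261}{4293352040}$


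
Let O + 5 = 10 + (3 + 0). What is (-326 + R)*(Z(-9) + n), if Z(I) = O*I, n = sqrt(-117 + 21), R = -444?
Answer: 55440 - 3080*I*sqrt(6) ≈ 55440.0 - 7544.4*I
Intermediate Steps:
n = 4*I*sqrt(6) (n = sqrt(-96) = 4*I*sqrt(6) ≈ 9.798*I)
O = 8 (O = -5 + (10 + (3 + 0)) = -5 + (10 + 3) = -5 + 13 = 8)
Z(I) = 8*I
(-326 + R)*(Z(-9) + n) = (-326 - 444)*(8*(-9) + 4*I*sqrt(6)) = -770*(-72 + 4*I*sqrt(6)) = 55440 - 3080*I*sqrt(6)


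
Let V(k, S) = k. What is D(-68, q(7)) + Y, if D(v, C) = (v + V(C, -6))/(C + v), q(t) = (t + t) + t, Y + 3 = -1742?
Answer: -1744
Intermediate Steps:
Y = -1745 (Y = -3 - 1742 = -1745)
q(t) = 3*t (q(t) = 2*t + t = 3*t)
D(v, C) = 1 (D(v, C) = (v + C)/(C + v) = (C + v)/(C + v) = 1)
D(-68, q(7)) + Y = 1 - 1745 = -1744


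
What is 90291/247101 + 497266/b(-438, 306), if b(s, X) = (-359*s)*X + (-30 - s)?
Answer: 106365671803/283086318630 ≈ 0.37574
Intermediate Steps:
b(s, X) = -30 - s - 359*X*s (b(s, X) = -359*X*s + (-30 - s) = -30 - s - 359*X*s)
90291/247101 + 497266/b(-438, 306) = 90291/247101 + 497266/(-30 - 1*(-438) - 359*306*(-438)) = 90291*(1/247101) + 497266/(-30 + 438 + 48116052) = 30097/82367 + 497266/48116460 = 30097/82367 + 497266*(1/48116460) = 30097/82367 + 35519/3436890 = 106365671803/283086318630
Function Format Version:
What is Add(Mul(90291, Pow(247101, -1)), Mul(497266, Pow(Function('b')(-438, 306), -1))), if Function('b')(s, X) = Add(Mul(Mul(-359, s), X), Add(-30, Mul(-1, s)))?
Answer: Rational(106365671803, 283086318630) ≈ 0.37574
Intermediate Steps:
Function('b')(s, X) = Add(-30, Mul(-1, s), Mul(-359, X, s)) (Function('b')(s, X) = Add(Mul(-359, X, s), Add(-30, Mul(-1, s))) = Add(-30, Mul(-1, s), Mul(-359, X, s)))
Add(Mul(90291, Pow(247101, -1)), Mul(497266, Pow(Function('b')(-438, 306), -1))) = Add(Mul(90291, Pow(247101, -1)), Mul(497266, Pow(Add(-30, Mul(-1, -438), Mul(-359, 306, -438)), -1))) = Add(Mul(90291, Rational(1, 247101)), Mul(497266, Pow(Add(-30, 438, 48116052), -1))) = Add(Rational(30097, 82367), Mul(497266, Pow(48116460, -1))) = Add(Rational(30097, 82367), Mul(497266, Rational(1, 48116460))) = Add(Rational(30097, 82367), Rational(35519, 3436890)) = Rational(106365671803, 283086318630)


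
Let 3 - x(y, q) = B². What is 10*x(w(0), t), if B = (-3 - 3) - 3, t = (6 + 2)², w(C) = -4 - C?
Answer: -780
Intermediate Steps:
t = 64 (t = 8² = 64)
B = -9 (B = -6 - 3 = -9)
x(y, q) = -78 (x(y, q) = 3 - 1*(-9)² = 3 - 1*81 = 3 - 81 = -78)
10*x(w(0), t) = 10*(-78) = -780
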